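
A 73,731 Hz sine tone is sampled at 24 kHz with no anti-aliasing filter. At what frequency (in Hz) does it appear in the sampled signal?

Nyquist = 24,000/2 = 12,000 Hz; 73,731 Hz exceeds it.
Alias = |73,731 − 3×24,000| = |73,731 − 72,000| = 1,731 Hz.

1,731 Hz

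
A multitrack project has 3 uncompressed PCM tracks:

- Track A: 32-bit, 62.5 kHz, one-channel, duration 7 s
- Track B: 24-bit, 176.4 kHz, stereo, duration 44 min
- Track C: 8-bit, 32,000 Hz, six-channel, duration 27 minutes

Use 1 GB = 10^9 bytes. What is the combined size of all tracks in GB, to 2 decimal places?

Track A: 62,500 × 7 × 4 × 1 = 1,750,000 bytes.
Track B: 44 min = 2,640 s; 176,400 × 2,640 × 3 × 2 = 2,794,176,000 bytes.
Track C: 27 minutes = 1,620 s; 32,000 × 1,620 × 1 × 6 = 311,040,000 bytes.
Total = 3,106,966,000 bytes = 3.11 GB.

3.11 GB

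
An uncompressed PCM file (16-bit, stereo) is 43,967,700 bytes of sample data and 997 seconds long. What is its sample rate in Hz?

11,025 Hz

Bytes = sample_rate × seconds × bytes_per_sample × channels.
sample_rate = 43,967,700 / (997 × 2 × 2) = 43,967,700 / 3,988 = 11,025 Hz.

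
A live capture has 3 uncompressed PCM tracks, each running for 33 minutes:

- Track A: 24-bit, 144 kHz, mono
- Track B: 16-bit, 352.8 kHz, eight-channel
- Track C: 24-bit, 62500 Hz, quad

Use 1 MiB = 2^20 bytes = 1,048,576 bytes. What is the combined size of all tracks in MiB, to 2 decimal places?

33 minutes = 1,980 s.
Track A: 144,000 × 1,980 × 3 × 1 = 855,360,000 bytes.
Track B: 352,800 × 1,980 × 2 × 8 = 11,176,704,000 bytes.
Track C: 62,500 × 1,980 × 3 × 4 = 1,485,000,000 bytes.
Total = 13,517,064,000 bytes = 12890.88 MiB.

12890.88 MiB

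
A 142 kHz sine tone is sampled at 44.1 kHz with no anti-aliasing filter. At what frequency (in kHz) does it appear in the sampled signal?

Nyquist = 44,100/2 = 22,050 Hz; 142,000 Hz exceeds it.
Alias = |142,000 − 3×44,100| = |142,000 − 132,300| = 9,700 Hz = 9.7 kHz.

9.7 kHz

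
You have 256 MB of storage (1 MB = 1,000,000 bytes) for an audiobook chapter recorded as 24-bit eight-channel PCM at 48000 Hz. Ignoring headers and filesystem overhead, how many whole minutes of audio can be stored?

3 minutes

Uncompressed byte rate = 48,000 × 3 × 8 = 1,152,000 bytes/s.
Capacity = 256 × 1,000,000 = 256,000,000 bytes.
256,000,000 / 1,152,000 ≈ 222.22 s → 3 minutes.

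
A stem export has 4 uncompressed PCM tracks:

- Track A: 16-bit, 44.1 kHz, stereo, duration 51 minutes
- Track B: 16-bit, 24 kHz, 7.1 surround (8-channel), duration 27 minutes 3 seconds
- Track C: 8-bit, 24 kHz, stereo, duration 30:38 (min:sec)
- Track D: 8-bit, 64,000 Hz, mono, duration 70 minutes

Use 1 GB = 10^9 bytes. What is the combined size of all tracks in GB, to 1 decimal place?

1.5 GB

Track A: 51 minutes = 3,060 s; 44,100 × 3,060 × 2 × 2 = 539,784,000 bytes.
Track B: 27 minutes 3 seconds = 1,623 s; 24,000 × 1,623 × 2 × 8 = 623,232,000 bytes.
Track C: 30:38 (min:sec) = 1,838 s; 24,000 × 1,838 × 1 × 2 = 88,224,000 bytes.
Track D: 70 minutes = 4,200 s; 64,000 × 4,200 × 1 × 1 = 268,800,000 bytes.
Total = 1,520,040,000 bytes = 1.5 GB.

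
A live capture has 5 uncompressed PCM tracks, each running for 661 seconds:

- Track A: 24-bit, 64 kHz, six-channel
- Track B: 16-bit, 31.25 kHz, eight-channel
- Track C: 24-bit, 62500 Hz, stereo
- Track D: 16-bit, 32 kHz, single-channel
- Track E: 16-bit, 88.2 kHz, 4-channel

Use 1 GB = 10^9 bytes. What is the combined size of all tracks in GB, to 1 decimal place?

1.8 GB

Track A: 64,000 × 661 × 3 × 6 = 761,472,000 bytes.
Track B: 31,250 × 661 × 2 × 8 = 330,500,000 bytes.
Track C: 62,500 × 661 × 3 × 2 = 247,875,000 bytes.
Track D: 32,000 × 661 × 2 × 1 = 42,304,000 bytes.
Track E: 88,200 × 661 × 2 × 4 = 466,401,600 bytes.
Total = 1,848,552,600 bytes = 1.8 GB.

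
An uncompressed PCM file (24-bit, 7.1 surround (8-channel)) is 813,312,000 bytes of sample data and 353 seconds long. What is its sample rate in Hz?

96,000 Hz

Bytes = sample_rate × seconds × bytes_per_sample × channels.
sample_rate = 813,312,000 / (353 × 3 × 8) = 813,312,000 / 8,472 = 96,000 Hz.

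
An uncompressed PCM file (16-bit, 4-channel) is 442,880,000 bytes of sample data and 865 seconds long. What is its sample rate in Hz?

Bytes = sample_rate × seconds × bytes_per_sample × channels.
sample_rate = 442,880,000 / (865 × 2 × 4) = 442,880,000 / 6,920 = 64,000 Hz.

64,000 Hz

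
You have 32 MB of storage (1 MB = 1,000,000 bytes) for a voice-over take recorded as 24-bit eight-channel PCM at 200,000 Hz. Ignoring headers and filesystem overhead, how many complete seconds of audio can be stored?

Uncompressed byte rate = 200,000 × 3 × 8 = 4,800,000 bytes/s.
Capacity = 32 × 1,000,000 = 32,000,000 bytes.
32,000,000 / 4,800,000 ≈ 6.67 s → 6 seconds.

6 seconds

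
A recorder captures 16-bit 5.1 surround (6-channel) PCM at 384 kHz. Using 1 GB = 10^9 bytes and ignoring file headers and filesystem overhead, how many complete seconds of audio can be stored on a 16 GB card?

Uncompressed byte rate = 384,000 × 2 × 6 = 4,608,000 bytes/s.
Capacity = 16 × 1,000,000,000 = 16,000,000,000 bytes.
16,000,000,000 / 4,608,000 ≈ 3472.22 s → 3,472 seconds.

3,472 seconds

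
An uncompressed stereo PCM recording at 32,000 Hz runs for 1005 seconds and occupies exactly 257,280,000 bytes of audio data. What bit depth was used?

Bytes per sample = 257,280,000 / (32,000 × 1,005 × 2) = 257,280,000 / 64,320,000 = 4.
Bit depth = 4 × 8 = 32 bits.

32 bits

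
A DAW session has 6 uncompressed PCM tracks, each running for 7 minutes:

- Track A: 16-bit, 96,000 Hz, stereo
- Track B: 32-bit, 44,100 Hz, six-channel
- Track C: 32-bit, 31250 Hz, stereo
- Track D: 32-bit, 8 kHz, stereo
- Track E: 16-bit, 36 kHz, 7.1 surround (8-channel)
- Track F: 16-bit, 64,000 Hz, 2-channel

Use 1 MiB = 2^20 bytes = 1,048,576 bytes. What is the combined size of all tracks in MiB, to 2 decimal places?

1036.77 MiB

7 minutes = 420 s.
Track A: 96,000 × 420 × 2 × 2 = 161,280,000 bytes.
Track B: 44,100 × 420 × 4 × 6 = 444,528,000 bytes.
Track C: 31,250 × 420 × 4 × 2 = 105,000,000 bytes.
Track D: 8,000 × 420 × 4 × 2 = 26,880,000 bytes.
Track E: 36,000 × 420 × 2 × 8 = 241,920,000 bytes.
Track F: 64,000 × 420 × 2 × 2 = 107,520,000 bytes.
Total = 1,087,128,000 bytes = 1036.77 MiB.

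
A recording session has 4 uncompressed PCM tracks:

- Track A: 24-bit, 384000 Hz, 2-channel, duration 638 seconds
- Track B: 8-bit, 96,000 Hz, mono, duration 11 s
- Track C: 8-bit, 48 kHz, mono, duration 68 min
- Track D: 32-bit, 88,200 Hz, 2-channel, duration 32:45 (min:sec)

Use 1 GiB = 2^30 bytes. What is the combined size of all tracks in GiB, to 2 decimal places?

2.84 GiB

Track A: 384,000 × 638 × 3 × 2 = 1,469,952,000 bytes.
Track B: 96,000 × 11 × 1 × 1 = 1,056,000 bytes.
Track C: 68 min = 4,080 s; 48,000 × 4,080 × 1 × 1 = 195,840,000 bytes.
Track D: 32:45 (min:sec) = 1,965 s; 88,200 × 1,965 × 4 × 2 = 1,386,504,000 bytes.
Total = 3,053,352,000 bytes = 2.84 GiB.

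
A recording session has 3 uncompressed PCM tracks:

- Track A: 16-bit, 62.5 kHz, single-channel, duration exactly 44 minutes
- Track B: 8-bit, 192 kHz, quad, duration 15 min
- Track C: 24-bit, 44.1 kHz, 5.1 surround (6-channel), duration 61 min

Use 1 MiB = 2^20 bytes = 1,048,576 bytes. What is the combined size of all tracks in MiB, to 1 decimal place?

3744.6 MiB

Track A: exactly 44 minutes = 2,640 s; 62,500 × 2,640 × 2 × 1 = 330,000,000 bytes.
Track B: 15 min = 900 s; 192,000 × 900 × 1 × 4 = 691,200,000 bytes.
Track C: 61 min = 3,660 s; 44,100 × 3,660 × 3 × 6 = 2,905,308,000 bytes.
Total = 3,926,508,000 bytes = 3744.6 MiB.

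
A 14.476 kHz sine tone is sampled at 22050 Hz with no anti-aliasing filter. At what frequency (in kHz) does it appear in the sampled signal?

Nyquist = 22,050/2 = 11,025 Hz; 14,476 Hz exceeds it.
Alias = |14,476 − 1×22,050| = |14,476 − 22,050| = 7,574 Hz = 7.574 kHz.

7.574 kHz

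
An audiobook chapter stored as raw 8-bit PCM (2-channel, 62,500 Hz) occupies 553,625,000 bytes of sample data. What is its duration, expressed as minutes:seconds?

Byte rate = 62,500 × 1 × 2 = 125,000 bytes/s.
Duration = 553,625,000 / 125,000 = 4,429 s.
4,429 s = 73:49.

73:49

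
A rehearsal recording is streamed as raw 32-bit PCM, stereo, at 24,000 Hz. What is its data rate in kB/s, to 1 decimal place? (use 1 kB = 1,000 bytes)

192.0 kB/s

Bit rate = 24,000 × 32 × 2 = 1,536,000 bits/s.
1,536,000 / 8 = 192,000 B/s = 192.0 kB/s.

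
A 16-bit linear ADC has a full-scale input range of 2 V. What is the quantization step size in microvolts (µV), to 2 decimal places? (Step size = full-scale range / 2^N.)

2 V / 2^16 = 2 / 65,536 V = 30.52 µV.

30.52 µV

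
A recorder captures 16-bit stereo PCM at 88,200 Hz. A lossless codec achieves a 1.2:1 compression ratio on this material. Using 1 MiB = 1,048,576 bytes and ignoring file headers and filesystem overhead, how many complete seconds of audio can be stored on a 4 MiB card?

14 seconds

Uncompressed byte rate = 88,200 × 2 × 2 = 352,800 bytes/s.
After 1.2:1 compression, effective rate ≈ 294000 bytes/s.
Capacity = 4 × 1,048,576 = 4,194,304 bytes.
4,194,304 / effective rate ≈ 14.27 s → 14 seconds.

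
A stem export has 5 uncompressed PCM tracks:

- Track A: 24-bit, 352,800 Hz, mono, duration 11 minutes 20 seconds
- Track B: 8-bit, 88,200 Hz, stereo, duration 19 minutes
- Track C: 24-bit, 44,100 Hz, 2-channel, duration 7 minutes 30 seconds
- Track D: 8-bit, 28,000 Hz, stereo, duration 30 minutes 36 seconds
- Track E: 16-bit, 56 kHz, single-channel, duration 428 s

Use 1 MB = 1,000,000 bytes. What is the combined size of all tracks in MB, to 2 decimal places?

Track A: 11 minutes 20 seconds = 680 s; 352,800 × 680 × 3 × 1 = 719,712,000 bytes.
Track B: 19 minutes = 1,140 s; 88,200 × 1,140 × 1 × 2 = 201,096,000 bytes.
Track C: 7 minutes 30 seconds = 450 s; 44,100 × 450 × 3 × 2 = 119,070,000 bytes.
Track D: 30 minutes 36 seconds = 1,836 s; 28,000 × 1,836 × 1 × 2 = 102,816,000 bytes.
Track E: 56,000 × 428 × 2 × 1 = 47,936,000 bytes.
Total = 1,190,630,000 bytes = 1190.63 MB.

1190.63 MB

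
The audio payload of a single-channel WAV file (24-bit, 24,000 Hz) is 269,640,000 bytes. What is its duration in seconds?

3,745 seconds

Byte rate = 24,000 × 3 × 1 = 72,000 bytes/s.
Duration = 269,640,000 / 72,000 = 3,745 s.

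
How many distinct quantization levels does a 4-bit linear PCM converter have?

2^4 = 16.

16 levels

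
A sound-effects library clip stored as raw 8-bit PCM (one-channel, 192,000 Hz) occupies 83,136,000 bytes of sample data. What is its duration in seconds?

433 seconds

Byte rate = 192,000 × 1 × 1 = 192,000 bytes/s.
Duration = 83,136,000 / 192,000 = 433 s.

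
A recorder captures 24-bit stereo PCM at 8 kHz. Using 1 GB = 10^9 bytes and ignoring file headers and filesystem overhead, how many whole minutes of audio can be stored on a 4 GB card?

Uncompressed byte rate = 8,000 × 3 × 2 = 48,000 bytes/s.
Capacity = 4 × 1,000,000,000 = 4,000,000,000 bytes.
4,000,000,000 / 48,000 ≈ 83333.33 s → 1,388 minutes.

1,388 minutes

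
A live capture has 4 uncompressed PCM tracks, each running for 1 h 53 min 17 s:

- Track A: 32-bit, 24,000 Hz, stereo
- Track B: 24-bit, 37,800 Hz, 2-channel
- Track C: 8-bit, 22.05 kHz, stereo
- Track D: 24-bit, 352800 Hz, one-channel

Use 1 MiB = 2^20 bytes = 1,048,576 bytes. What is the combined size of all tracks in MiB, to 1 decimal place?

1 h 53 min 17 s = 6,797 s.
Track A: 24,000 × 6,797 × 4 × 2 = 1,305,024,000 bytes.
Track B: 37,800 × 6,797 × 3 × 2 = 1,541,559,600 bytes.
Track C: 22,050 × 6,797 × 1 × 2 = 299,747,700 bytes.
Track D: 352,800 × 6,797 × 3 × 1 = 7,193,944,800 bytes.
Total = 10,340,276,100 bytes = 9861.3 MiB.

9861.3 MiB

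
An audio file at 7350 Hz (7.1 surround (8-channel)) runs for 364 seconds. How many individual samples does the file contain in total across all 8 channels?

7,350 × 364 s × 8 ch = 21,403,200 samples.

21,403,200 samples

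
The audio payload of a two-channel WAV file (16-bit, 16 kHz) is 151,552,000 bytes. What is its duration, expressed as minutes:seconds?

39:28

Byte rate = 16,000 × 2 × 2 = 64,000 bytes/s.
Duration = 151,552,000 / 64,000 = 2,368 s.
2,368 s = 39:28.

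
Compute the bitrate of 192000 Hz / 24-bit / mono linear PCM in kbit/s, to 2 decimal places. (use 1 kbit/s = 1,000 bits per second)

Bit rate = 192,000 × 24 × 1 = 4,608,000 bits/s.
= 4608.00 kbit/s.

4608.00 kbit/s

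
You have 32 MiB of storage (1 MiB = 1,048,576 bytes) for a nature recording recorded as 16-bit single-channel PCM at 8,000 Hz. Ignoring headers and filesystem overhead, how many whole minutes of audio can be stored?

34 minutes

Uncompressed byte rate = 8,000 × 2 × 1 = 16,000 bytes/s.
Capacity = 32 × 1,048,576 = 33,554,432 bytes.
33,554,432 / 16,000 ≈ 2097.15 s → 34 minutes.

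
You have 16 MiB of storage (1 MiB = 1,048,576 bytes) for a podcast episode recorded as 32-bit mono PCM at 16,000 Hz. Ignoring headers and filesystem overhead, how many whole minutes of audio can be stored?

4 minutes

Uncompressed byte rate = 16,000 × 4 × 1 = 64,000 bytes/s.
Capacity = 16 × 1,048,576 = 16,777,216 bytes.
16,777,216 / 64,000 ≈ 262.14 s → 4 minutes.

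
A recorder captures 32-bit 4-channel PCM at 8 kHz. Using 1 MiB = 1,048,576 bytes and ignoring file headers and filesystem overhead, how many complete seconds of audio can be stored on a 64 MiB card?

Uncompressed byte rate = 8,000 × 4 × 4 = 128,000 bytes/s.
Capacity = 64 × 1,048,576 = 67,108,864 bytes.
67,108,864 / 128,000 ≈ 524.29 s → 524 seconds.

524 seconds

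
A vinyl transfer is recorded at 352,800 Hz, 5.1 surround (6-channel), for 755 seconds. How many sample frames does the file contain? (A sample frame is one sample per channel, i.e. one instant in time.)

266,364,000 sample frames

352,800 samples/s × 755 s = 266,364,000 frames.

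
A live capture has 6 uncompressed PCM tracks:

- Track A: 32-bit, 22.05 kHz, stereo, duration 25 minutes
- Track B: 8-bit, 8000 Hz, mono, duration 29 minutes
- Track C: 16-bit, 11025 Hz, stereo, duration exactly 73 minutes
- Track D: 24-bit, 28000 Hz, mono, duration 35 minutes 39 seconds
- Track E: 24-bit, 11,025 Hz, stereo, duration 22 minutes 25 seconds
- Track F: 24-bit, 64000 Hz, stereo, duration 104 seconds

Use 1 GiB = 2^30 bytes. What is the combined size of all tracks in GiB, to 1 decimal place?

0.7 GiB

Track A: 25 minutes = 1,500 s; 22,050 × 1,500 × 4 × 2 = 264,600,000 bytes.
Track B: 29 minutes = 1,740 s; 8,000 × 1,740 × 1 × 1 = 13,920,000 bytes.
Track C: exactly 73 minutes = 4,380 s; 11,025 × 4,380 × 2 × 2 = 193,158,000 bytes.
Track D: 35 minutes 39 seconds = 2,139 s; 28,000 × 2,139 × 3 × 1 = 179,676,000 bytes.
Track E: 22 minutes 25 seconds = 1,345 s; 11,025 × 1,345 × 3 × 2 = 88,971,750 bytes.
Track F: 64,000 × 104 × 3 × 2 = 39,936,000 bytes.
Total = 780,261,750 bytes = 0.7 GiB.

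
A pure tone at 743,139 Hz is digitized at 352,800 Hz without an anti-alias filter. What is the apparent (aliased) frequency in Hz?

37,539 Hz

Nyquist = 352,800/2 = 176,400 Hz; 743,139 Hz exceeds it.
Alias = |743,139 − 2×352,800| = |743,139 − 705,600| = 37,539 Hz.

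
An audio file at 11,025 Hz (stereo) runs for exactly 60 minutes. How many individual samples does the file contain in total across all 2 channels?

79,380,000 samples

exactly 60 minutes = 3,600 s.
11,025 × 3,600 s × 2 ch = 79,380,000 samples.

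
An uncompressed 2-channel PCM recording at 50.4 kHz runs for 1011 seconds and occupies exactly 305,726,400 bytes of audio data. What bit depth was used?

24 bits

Bytes per sample = 305,726,400 / (50,400 × 1,011 × 2) = 305,726,400 / 101,908,800 = 3.
Bit depth = 3 × 8 = 24 bits.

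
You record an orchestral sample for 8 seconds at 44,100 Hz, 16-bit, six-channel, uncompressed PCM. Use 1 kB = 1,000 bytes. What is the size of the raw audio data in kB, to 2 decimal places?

4233.60 kB

Bytes = 44,100 samples/s × 8 s × 2 bytes/sample × 6 ch = 4,233,600 bytes.
4,233,600 / 1,000 = 4233.60 kB.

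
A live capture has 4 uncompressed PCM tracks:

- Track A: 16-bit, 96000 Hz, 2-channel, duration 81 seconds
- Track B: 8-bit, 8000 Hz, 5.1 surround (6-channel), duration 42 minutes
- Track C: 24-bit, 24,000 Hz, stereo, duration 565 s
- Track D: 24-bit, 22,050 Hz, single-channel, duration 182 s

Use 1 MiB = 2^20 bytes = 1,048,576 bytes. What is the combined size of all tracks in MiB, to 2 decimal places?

Track A: 96,000 × 81 × 2 × 2 = 31,104,000 bytes.
Track B: 42 minutes = 2,520 s; 8,000 × 2,520 × 1 × 6 = 120,960,000 bytes.
Track C: 24,000 × 565 × 3 × 2 = 81,360,000 bytes.
Track D: 22,050 × 182 × 3 × 1 = 12,039,300 bytes.
Total = 245,463,300 bytes = 234.09 MiB.

234.09 MiB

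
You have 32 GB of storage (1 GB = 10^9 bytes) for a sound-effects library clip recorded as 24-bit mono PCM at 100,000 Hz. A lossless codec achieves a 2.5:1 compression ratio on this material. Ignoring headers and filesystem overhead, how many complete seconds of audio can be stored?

266,666 seconds

Uncompressed byte rate = 100,000 × 3 × 1 = 300,000 bytes/s.
After 2.5:1 compression, effective rate ≈ 120000 bytes/s.
Capacity = 32 × 1,000,000,000 = 32,000,000,000 bytes.
32,000,000,000 / effective rate ≈ 266666.67 s → 266,666 seconds.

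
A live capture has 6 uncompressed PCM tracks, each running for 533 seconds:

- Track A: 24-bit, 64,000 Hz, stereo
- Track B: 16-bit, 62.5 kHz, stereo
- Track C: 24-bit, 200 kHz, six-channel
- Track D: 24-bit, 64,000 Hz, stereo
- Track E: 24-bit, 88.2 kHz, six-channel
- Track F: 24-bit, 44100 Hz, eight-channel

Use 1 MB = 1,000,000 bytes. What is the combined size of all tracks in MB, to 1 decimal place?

3871.7 MB

Track A: 64,000 × 533 × 3 × 2 = 204,672,000 bytes.
Track B: 62,500 × 533 × 2 × 2 = 133,250,000 bytes.
Track C: 200,000 × 533 × 3 × 6 = 1,918,800,000 bytes.
Track D: 64,000 × 533 × 3 × 2 = 204,672,000 bytes.
Track E: 88,200 × 533 × 3 × 6 = 846,190,800 bytes.
Track F: 44,100 × 533 × 3 × 8 = 564,127,200 bytes.
Total = 3,871,712,000 bytes = 3871.7 MB.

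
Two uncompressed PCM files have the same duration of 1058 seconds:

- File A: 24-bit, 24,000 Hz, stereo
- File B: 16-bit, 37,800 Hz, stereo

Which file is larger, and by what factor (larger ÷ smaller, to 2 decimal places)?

File B, by a factor of 1.05

File A: 24,000 × 3 × 2 = 144,000 bytes/s.
File B: 37,800 × 2 × 2 = 151,200 bytes/s.
File B is larger; ratio = 159,969,600 / 152,352,000 = 1.05.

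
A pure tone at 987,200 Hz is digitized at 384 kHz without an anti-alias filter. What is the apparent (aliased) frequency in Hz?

Nyquist = 384,000/2 = 192,000 Hz; 987,200 Hz exceeds it.
Alias = |987,200 − 3×384,000| = |987,200 − 1,152,000| = 164,800 Hz.

164,800 Hz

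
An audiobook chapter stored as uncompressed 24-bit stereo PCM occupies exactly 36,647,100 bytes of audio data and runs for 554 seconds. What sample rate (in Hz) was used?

11,025 Hz

Bytes = sample_rate × seconds × bytes_per_sample × channels.
sample_rate = 36,647,100 / (554 × 3 × 2) = 36,647,100 / 3,324 = 11,025 Hz.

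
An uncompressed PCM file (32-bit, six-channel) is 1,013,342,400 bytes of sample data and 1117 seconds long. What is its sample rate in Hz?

37,800 Hz

Bytes = sample_rate × seconds × bytes_per_sample × channels.
sample_rate = 1,013,342,400 / (1,117 × 4 × 6) = 1,013,342,400 / 26,808 = 37,800 Hz.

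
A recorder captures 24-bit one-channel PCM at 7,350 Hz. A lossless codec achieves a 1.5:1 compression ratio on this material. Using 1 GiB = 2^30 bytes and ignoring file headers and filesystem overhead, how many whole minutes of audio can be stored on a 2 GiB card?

2,434 minutes

Uncompressed byte rate = 7,350 × 3 × 1 = 22,050 bytes/s.
After 1.5:1 compression, effective rate ≈ 14700 bytes/s.
Capacity = 2 × 1,073,741,824 = 2,147,483,648 bytes.
2,147,483,648 / effective rate ≈ 146087.32 s → 2,434 minutes.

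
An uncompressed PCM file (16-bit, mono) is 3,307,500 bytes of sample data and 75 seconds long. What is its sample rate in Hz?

22,050 Hz

Bytes = sample_rate × seconds × bytes_per_sample × channels.
sample_rate = 3,307,500 / (75 × 2 × 1) = 3,307,500 / 150 = 22,050 Hz.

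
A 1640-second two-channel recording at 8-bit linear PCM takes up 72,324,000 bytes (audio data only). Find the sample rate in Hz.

22,050 Hz

Bytes = sample_rate × seconds × bytes_per_sample × channels.
sample_rate = 72,324,000 / (1,640 × 1 × 2) = 72,324,000 / 3,280 = 22,050 Hz.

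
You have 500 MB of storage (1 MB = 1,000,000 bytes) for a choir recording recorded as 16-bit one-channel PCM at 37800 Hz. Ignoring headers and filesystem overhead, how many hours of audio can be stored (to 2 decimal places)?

1.84 hours

Uncompressed byte rate = 37,800 × 2 × 1 = 75,600 bytes/s.
Capacity = 500 × 1,000,000 = 500,000,000 bytes.
500,000,000 / 75,600 ≈ 6613.76 s → 1.84 hours.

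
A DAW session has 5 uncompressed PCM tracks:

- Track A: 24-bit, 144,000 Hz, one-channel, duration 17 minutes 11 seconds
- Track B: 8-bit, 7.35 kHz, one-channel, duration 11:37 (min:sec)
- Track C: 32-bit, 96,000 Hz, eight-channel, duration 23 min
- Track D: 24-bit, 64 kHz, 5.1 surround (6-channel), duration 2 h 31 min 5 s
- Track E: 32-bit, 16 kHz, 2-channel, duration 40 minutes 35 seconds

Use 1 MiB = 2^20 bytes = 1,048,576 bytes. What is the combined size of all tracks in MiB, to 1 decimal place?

14729.0 MiB

Track A: 17 minutes 11 seconds = 1,031 s; 144,000 × 1,031 × 3 × 1 = 445,392,000 bytes.
Track B: 11:37 (min:sec) = 697 s; 7,350 × 697 × 1 × 1 = 5,122,950 bytes.
Track C: 23 min = 1,380 s; 96,000 × 1,380 × 4 × 8 = 4,239,360,000 bytes.
Track D: 2 h 31 min 5 s = 9,065 s; 64,000 × 9,065 × 3 × 6 = 10,442,880,000 bytes.
Track E: 40 minutes 35 seconds = 2,435 s; 16,000 × 2,435 × 4 × 2 = 311,680,000 bytes.
Total = 15,444,434,950 bytes = 14729.0 MiB.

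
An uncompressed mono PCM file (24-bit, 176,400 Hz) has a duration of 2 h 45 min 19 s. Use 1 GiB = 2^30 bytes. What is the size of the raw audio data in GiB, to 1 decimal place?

4.9 GiB

Duration = 2 h 45 min 19 s = 9,919 s.
Bytes = 176,400 samples/s × 9,919 s × 3 bytes/sample × 1 ch = 5,249,134,800 bytes.
5,249,134,800 / 1,073,741,824 = 4.9 GiB.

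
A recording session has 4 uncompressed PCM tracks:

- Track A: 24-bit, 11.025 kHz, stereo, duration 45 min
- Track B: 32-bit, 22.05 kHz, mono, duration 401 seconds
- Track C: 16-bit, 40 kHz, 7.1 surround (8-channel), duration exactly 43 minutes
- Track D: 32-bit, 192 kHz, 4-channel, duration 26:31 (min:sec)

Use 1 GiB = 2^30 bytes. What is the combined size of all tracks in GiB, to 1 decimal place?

6.3 GiB

Track A: 45 min = 2,700 s; 11,025 × 2,700 × 3 × 2 = 178,605,000 bytes.
Track B: 22,050 × 401 × 4 × 1 = 35,368,200 bytes.
Track C: exactly 43 minutes = 2,580 s; 40,000 × 2,580 × 2 × 8 = 1,651,200,000 bytes.
Track D: 26:31 (min:sec) = 1,591 s; 192,000 × 1,591 × 4 × 4 = 4,887,552,000 bytes.
Total = 6,752,725,200 bytes = 6.3 GiB.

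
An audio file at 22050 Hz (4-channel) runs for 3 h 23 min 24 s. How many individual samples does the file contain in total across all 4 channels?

1,076,392,800 samples

3 h 23 min 24 s = 12,204 s.
22,050 × 12,204 s × 4 ch = 1,076,392,800 samples.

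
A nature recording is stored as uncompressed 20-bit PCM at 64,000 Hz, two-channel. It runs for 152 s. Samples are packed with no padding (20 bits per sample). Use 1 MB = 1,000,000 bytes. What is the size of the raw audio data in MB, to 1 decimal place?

Bits = 64,000 × 152 × 20 × 2 = 389,120,000 bits = 48,640,000 bytes.
48,640,000 / 1,000,000 = 48.6 MB.

48.6 MB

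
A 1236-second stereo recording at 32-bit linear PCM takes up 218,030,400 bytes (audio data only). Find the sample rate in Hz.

Bytes = sample_rate × seconds × bytes_per_sample × channels.
sample_rate = 218,030,400 / (1,236 × 4 × 2) = 218,030,400 / 9,888 = 22,050 Hz.

22,050 Hz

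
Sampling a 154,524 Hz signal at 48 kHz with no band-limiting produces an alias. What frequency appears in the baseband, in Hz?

10,524 Hz

Nyquist = 48,000/2 = 24,000 Hz; 154,524 Hz exceeds it.
Alias = |154,524 − 3×48,000| = |154,524 − 144,000| = 10,524 Hz.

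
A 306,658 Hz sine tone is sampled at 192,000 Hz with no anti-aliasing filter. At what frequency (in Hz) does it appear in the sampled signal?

77,342 Hz

Nyquist = 192,000/2 = 96,000 Hz; 306,658 Hz exceeds it.
Alias = |306,658 − 2×192,000| = |306,658 − 384,000| = 77,342 Hz.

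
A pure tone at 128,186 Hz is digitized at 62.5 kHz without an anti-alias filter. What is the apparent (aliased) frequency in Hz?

3,186 Hz

Nyquist = 62,500/2 = 31,250 Hz; 128,186 Hz exceeds it.
Alias = |128,186 − 2×62,500| = |128,186 − 125,000| = 3,186 Hz.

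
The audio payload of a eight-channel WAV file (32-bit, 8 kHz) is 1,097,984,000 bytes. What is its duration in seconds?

4,289 seconds

Byte rate = 8,000 × 4 × 8 = 256,000 bytes/s.
Duration = 1,097,984,000 / 256,000 = 4,289 s.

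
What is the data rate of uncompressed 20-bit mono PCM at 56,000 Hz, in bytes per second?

140,000 bytes/s

Bit rate = 56,000 × 20 × 1 = 1,120,000 bits/s.
1,120,000 / 8 = 140,000 bytes/s.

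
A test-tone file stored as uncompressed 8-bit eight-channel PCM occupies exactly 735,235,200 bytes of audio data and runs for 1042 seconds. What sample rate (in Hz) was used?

88,200 Hz

Bytes = sample_rate × seconds × bytes_per_sample × channels.
sample_rate = 735,235,200 / (1,042 × 1 × 8) = 735,235,200 / 8,336 = 88,200 Hz.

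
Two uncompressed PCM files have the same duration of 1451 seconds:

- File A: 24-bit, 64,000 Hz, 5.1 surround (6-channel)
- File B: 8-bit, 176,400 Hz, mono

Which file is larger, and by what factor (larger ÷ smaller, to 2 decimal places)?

File A, by a factor of 6.53

File A: 64,000 × 3 × 6 = 1,152,000 bytes/s.
File B: 176,400 × 1 × 1 = 176,400 bytes/s.
File A is larger; ratio = 1,671,552,000 / 255,956,400 = 6.53.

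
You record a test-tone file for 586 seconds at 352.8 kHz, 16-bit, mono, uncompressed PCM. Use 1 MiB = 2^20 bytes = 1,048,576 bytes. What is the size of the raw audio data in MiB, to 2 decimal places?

394.33 MiB

Bytes = 352,800 samples/s × 586 s × 2 bytes/sample × 1 ch = 413,481,600 bytes.
413,481,600 / 1,048,576 = 394.33 MiB.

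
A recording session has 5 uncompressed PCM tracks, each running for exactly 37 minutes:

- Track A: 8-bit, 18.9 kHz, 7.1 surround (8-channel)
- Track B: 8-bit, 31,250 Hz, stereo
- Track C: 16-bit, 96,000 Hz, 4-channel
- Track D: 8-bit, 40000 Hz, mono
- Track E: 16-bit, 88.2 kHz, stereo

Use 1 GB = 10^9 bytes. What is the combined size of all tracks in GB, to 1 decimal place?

exactly 37 minutes = 2,220 s.
Track A: 18,900 × 2,220 × 1 × 8 = 335,664,000 bytes.
Track B: 31,250 × 2,220 × 1 × 2 = 138,750,000 bytes.
Track C: 96,000 × 2,220 × 2 × 4 = 1,704,960,000 bytes.
Track D: 40,000 × 2,220 × 1 × 1 = 88,800,000 bytes.
Track E: 88,200 × 2,220 × 2 × 2 = 783,216,000 bytes.
Total = 3,051,390,000 bytes = 3.1 GB.

3.1 GB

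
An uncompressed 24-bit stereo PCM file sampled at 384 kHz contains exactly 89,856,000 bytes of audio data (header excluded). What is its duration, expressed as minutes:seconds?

Byte rate = 384,000 × 3 × 2 = 2,304,000 bytes/s.
Duration = 89,856,000 / 2,304,000 = 39 s.
39 s = 0:39.

0:39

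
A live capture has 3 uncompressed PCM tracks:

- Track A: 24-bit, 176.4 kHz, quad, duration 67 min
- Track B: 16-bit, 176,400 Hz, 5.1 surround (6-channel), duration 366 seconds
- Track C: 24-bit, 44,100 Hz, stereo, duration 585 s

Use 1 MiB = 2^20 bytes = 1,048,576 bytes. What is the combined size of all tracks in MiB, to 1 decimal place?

Track A: 67 min = 4,020 s; 176,400 × 4,020 × 3 × 4 = 8,509,536,000 bytes.
Track B: 176,400 × 366 × 2 × 6 = 774,748,800 bytes.
Track C: 44,100 × 585 × 3 × 2 = 154,791,000 bytes.
Total = 9,439,075,800 bytes = 9001.8 MiB.

9001.8 MiB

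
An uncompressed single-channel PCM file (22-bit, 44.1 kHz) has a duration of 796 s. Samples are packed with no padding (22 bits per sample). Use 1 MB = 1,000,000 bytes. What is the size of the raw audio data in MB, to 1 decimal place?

96.5 MB

Bits = 44,100 × 796 × 22 × 1 = 772,279,200 bits = 96,534,900 bytes.
96,534,900 / 1,000,000 = 96.5 MB.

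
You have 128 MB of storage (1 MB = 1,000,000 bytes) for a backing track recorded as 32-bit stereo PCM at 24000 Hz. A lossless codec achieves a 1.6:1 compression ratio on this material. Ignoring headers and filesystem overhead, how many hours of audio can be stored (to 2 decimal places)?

Uncompressed byte rate = 24,000 × 4 × 2 = 192,000 bytes/s.
After 1.6:1 compression, effective rate ≈ 120000 bytes/s.
Capacity = 128 × 1,000,000 = 128,000,000 bytes.
128,000,000 / effective rate ≈ 1066.67 s → 0.30 hours.

0.30 hours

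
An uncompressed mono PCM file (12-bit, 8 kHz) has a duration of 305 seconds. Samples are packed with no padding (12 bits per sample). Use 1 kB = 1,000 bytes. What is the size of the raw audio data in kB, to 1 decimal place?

3660.0 kB

Bits = 8,000 × 305 × 12 × 1 = 29,280,000 bits = 3,660,000 bytes.
3,660,000 / 1,000 = 3660.0 kB.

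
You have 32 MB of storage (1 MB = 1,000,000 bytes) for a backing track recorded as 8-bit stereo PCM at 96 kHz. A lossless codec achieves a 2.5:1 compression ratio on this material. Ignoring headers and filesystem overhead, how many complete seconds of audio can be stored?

416 seconds

Uncompressed byte rate = 96,000 × 1 × 2 = 192,000 bytes/s.
After 2.5:1 compression, effective rate ≈ 76800 bytes/s.
Capacity = 32 × 1,000,000 = 32,000,000 bytes.
32,000,000 / effective rate ≈ 416.67 s → 416 seconds.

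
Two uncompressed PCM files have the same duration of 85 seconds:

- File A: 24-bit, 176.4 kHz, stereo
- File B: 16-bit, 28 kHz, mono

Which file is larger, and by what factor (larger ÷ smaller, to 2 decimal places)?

File A: 176,400 × 3 × 2 = 1,058,400 bytes/s.
File B: 28,000 × 2 × 1 = 56,000 bytes/s.
File A is larger; ratio = 89,964,000 / 4,760,000 = 18.90.

File A, by a factor of 18.90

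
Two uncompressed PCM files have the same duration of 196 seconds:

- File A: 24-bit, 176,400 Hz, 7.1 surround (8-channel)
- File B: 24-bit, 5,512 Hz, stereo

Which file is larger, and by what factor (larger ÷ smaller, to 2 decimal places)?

File A, by a factor of 128.01

File A: 176,400 × 3 × 8 = 4,233,600 bytes/s.
File B: 5,512 × 3 × 2 = 33,072 bytes/s.
File A is larger; ratio = 829,785,600 / 6,482,112 = 128.01.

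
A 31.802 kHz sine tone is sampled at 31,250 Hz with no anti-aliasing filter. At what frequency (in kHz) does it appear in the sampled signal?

Nyquist = 31,250/2 = 15,625 Hz; 31,802 Hz exceeds it.
Alias = |31,802 − 1×31,250| = |31,802 − 31,250| = 552 Hz = 0.552 kHz.

0.552 kHz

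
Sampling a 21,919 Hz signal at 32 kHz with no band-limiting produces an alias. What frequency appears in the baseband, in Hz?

Nyquist = 32,000/2 = 16,000 Hz; 21,919 Hz exceeds it.
Alias = |21,919 − 1×32,000| = |21,919 − 32,000| = 10,081 Hz.

10,081 Hz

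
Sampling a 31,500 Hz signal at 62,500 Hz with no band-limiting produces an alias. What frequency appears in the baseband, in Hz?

Nyquist = 62,500/2 = 31,250 Hz; 31,500 Hz exceeds it.
Alias = |31,500 − 1×62,500| = |31,500 − 62,500| = 31,000 Hz.

31,000 Hz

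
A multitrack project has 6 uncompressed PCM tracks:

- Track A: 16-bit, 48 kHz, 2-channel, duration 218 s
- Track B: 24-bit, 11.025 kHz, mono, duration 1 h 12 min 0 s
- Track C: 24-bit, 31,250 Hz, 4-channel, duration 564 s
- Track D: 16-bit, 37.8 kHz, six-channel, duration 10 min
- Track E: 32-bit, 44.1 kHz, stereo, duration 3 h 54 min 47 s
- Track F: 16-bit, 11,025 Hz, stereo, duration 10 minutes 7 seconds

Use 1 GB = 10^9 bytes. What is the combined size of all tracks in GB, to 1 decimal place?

5.7 GB

Track A: 48,000 × 218 × 2 × 2 = 41,856,000 bytes.
Track B: 1 h 12 min 0 s = 4,320 s; 11,025 × 4,320 × 3 × 1 = 142,884,000 bytes.
Track C: 31,250 × 564 × 3 × 4 = 211,500,000 bytes.
Track D: 10 min = 600 s; 37,800 × 600 × 2 × 6 = 272,160,000 bytes.
Track E: 3 h 54 min 47 s = 14,087 s; 44,100 × 14,087 × 4 × 2 = 4,969,893,600 bytes.
Track F: 10 minutes 7 seconds = 607 s; 11,025 × 607 × 2 × 2 = 26,768,700 bytes.
Total = 5,665,062,300 bytes = 5.7 GB.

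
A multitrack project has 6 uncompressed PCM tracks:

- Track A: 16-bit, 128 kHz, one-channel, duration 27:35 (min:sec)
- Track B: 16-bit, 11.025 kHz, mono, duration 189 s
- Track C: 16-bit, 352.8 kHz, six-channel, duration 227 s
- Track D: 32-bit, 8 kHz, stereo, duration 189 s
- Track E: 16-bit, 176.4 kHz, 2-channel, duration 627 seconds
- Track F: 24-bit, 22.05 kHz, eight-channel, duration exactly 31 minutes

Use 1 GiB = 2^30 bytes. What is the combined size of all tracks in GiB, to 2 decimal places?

Track A: 27:35 (min:sec) = 1,655 s; 128,000 × 1,655 × 2 × 1 = 423,680,000 bytes.
Track B: 11,025 × 189 × 2 × 1 = 4,167,450 bytes.
Track C: 352,800 × 227 × 2 × 6 = 961,027,200 bytes.
Track D: 8,000 × 189 × 4 × 2 = 12,096,000 bytes.
Track E: 176,400 × 627 × 2 × 2 = 442,411,200 bytes.
Track F: exactly 31 minutes = 1,860 s; 22,050 × 1,860 × 3 × 8 = 984,312,000 bytes.
Total = 2,827,693,850 bytes = 2.63 GiB.

2.63 GiB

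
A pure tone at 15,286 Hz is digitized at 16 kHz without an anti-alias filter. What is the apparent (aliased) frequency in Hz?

714 Hz

Nyquist = 16,000/2 = 8,000 Hz; 15,286 Hz exceeds it.
Alias = |15,286 − 1×16,000| = |15,286 − 16,000| = 714 Hz.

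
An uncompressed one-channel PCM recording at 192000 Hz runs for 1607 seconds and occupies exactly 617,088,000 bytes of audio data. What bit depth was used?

Bytes per sample = 617,088,000 / (192,000 × 1,607 × 1) = 617,088,000 / 308,544,000 = 2.
Bit depth = 2 × 8 = 16 bits.

16 bits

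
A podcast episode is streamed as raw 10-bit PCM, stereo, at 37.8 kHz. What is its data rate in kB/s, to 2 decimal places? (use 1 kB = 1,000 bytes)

Bit rate = 37,800 × 10 × 2 = 756,000 bits/s.
756,000 / 8 = 94,500 B/s = 94.50 kB/s.

94.50 kB/s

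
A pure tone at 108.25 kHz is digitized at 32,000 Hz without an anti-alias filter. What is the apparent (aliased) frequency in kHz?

12.25 kHz

Nyquist = 32,000/2 = 16,000 Hz; 108,250 Hz exceeds it.
Alias = |108,250 − 3×32,000| = |108,250 − 96,000| = 12,250 Hz = 12.25 kHz.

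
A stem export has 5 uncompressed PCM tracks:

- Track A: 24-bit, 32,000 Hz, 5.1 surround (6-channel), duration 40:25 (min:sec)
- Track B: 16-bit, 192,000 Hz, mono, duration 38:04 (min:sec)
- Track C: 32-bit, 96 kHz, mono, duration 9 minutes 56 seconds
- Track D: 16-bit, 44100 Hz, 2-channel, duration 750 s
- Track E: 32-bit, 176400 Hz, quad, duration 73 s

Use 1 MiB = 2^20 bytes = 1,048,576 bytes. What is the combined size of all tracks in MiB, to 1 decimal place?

Track A: 40:25 (min:sec) = 2,425 s; 32,000 × 2,425 × 3 × 6 = 1,396,800,000 bytes.
Track B: 38:04 (min:sec) = 2,284 s; 192,000 × 2,284 × 2 × 1 = 877,056,000 bytes.
Track C: 9 minutes 56 seconds = 596 s; 96,000 × 596 × 4 × 1 = 228,864,000 bytes.
Track D: 44,100 × 750 × 2 × 2 = 132,300,000 bytes.
Track E: 176,400 × 73 × 4 × 4 = 206,035,200 bytes.
Total = 2,841,055,200 bytes = 2709.4 MiB.

2709.4 MiB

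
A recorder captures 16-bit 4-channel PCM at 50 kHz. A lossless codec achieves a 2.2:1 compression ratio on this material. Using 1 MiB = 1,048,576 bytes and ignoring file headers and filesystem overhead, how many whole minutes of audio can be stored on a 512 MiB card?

49 minutes

Uncompressed byte rate = 50,000 × 2 × 4 = 400,000 bytes/s.
After 2.2:1 compression, effective rate ≈ 181818.18 bytes/s.
Capacity = 512 × 1,048,576 = 536,870,912 bytes.
536,870,912 / effective rate ≈ 2952.79 s → 49 minutes.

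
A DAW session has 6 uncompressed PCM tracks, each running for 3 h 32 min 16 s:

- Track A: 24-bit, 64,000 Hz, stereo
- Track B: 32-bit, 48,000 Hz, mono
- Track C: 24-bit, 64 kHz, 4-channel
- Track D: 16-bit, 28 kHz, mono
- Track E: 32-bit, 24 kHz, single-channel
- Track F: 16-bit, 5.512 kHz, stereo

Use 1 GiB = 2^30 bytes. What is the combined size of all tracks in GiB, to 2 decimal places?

3 h 32 min 16 s = 12,736 s.
Track A: 64,000 × 12,736 × 3 × 2 = 4,890,624,000 bytes.
Track B: 48,000 × 12,736 × 4 × 1 = 2,445,312,000 bytes.
Track C: 64,000 × 12,736 × 3 × 4 = 9,781,248,000 bytes.
Track D: 28,000 × 12,736 × 2 × 1 = 713,216,000 bytes.
Track E: 24,000 × 12,736 × 4 × 1 = 1,222,656,000 bytes.
Track F: 5,512 × 12,736 × 2 × 2 = 280,803,328 bytes.
Total = 19,333,859,328 bytes = 18.01 GiB.

18.01 GiB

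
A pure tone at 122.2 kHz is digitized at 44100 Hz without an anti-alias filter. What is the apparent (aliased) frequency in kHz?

10.1 kHz

Nyquist = 44,100/2 = 22,050 Hz; 122,200 Hz exceeds it.
Alias = |122,200 − 3×44,100| = |122,200 − 132,300| = 10,100 Hz = 10.1 kHz.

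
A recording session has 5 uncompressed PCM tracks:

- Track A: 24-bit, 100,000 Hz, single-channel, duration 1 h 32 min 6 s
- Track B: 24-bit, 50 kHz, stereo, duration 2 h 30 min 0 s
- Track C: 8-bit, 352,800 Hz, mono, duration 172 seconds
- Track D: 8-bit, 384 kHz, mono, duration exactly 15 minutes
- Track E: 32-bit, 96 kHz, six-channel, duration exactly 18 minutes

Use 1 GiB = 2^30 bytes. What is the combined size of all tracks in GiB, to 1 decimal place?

Track A: 1 h 32 min 6 s = 5,526 s; 100,000 × 5,526 × 3 × 1 = 1,657,800,000 bytes.
Track B: 2 h 30 min 0 s = 9,000 s; 50,000 × 9,000 × 3 × 2 = 2,700,000,000 bytes.
Track C: 352,800 × 172 × 1 × 1 = 60,681,600 bytes.
Track D: exactly 15 minutes = 900 s; 384,000 × 900 × 1 × 1 = 345,600,000 bytes.
Track E: exactly 18 minutes = 1,080 s; 96,000 × 1,080 × 4 × 6 = 2,488,320,000 bytes.
Total = 7,252,401,600 bytes = 6.8 GiB.

6.8 GiB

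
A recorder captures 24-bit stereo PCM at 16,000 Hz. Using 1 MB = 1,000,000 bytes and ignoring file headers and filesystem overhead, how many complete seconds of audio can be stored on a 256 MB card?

Uncompressed byte rate = 16,000 × 3 × 2 = 96,000 bytes/s.
Capacity = 256 × 1,000,000 = 256,000,000 bytes.
256,000,000 / 96,000 ≈ 2666.67 s → 2,666 seconds.

2,666 seconds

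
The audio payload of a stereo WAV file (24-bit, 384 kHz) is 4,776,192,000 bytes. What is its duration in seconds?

2,073 seconds

Byte rate = 384,000 × 3 × 2 = 2,304,000 bytes/s.
Duration = 4,776,192,000 / 2,304,000 = 2,073 s.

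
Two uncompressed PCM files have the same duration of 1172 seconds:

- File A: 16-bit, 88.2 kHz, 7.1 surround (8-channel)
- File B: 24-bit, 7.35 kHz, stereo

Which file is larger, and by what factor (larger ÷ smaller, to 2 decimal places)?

File A, by a factor of 32.00

File A: 88,200 × 2 × 8 = 1,411,200 bytes/s.
File B: 7,350 × 3 × 2 = 44,100 bytes/s.
File A is larger; ratio = 1,653,926,400 / 51,685,200 = 32.00.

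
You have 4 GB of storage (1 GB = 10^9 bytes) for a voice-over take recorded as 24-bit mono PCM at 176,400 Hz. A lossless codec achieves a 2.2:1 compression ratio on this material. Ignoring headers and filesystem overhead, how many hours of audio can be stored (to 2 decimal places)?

4.62 hours

Uncompressed byte rate = 176,400 × 3 × 1 = 529,200 bytes/s.
After 2.2:1 compression, effective rate ≈ 240545.45 bytes/s.
Capacity = 4 × 1,000,000,000 = 4,000,000,000 bytes.
4,000,000,000 / effective rate ≈ 16628.87 s → 4.62 hours.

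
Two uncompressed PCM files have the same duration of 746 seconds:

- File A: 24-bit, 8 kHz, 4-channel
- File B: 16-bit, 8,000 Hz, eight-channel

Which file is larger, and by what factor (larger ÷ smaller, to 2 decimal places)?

File B, by a factor of 1.33

File A: 8,000 × 3 × 4 = 96,000 bytes/s.
File B: 8,000 × 2 × 8 = 128,000 bytes/s.
File B is larger; ratio = 95,488,000 / 71,616,000 = 1.33.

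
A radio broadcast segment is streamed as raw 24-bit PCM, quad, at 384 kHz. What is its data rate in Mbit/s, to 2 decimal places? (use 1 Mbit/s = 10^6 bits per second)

36.86 Mbit/s

Bit rate = 384,000 × 24 × 4 = 36,864,000 bits/s.
= 36.86 Mbit/s.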